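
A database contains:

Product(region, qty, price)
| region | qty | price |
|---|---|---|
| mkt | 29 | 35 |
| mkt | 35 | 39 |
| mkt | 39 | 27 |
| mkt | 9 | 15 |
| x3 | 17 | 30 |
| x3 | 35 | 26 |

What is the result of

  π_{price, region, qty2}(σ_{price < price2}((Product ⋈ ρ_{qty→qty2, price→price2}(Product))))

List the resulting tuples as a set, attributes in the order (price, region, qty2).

{(15, mkt, 29), (15, mkt, 35), (15, mkt, 39), (26, x3, 17), (27, mkt, 29), (27, mkt, 35), (35, mkt, 35)}

ρ[qty→qty2, price→price2]: schema becomes (region, qty2, price2); tuples unchanged.
Product ⋈ ρ_{qty→qty2, price→price2}(Product) (natural join on region): {(mkt, 29, 35, 29, 35), (mkt, 29, 35, 35, 39), (mkt, 29, 35, 39, 27), (mkt, 29, 35, 9, 15), (mkt, 35, 39, 29, 35), (mkt, 35, 39, 35, 39), (mkt, 35, 39, 39, 27), (mkt, 35, 39, 9, 15), (mkt, 39, 27, 29, 35), (mkt, 39, 27, 35, 39), (mkt, 39, 27, 39, 27), (mkt, 39, 27, 9, 15), (mkt, 9, 15, 29, 35), (mkt, 9, 15, 35, 39), (mkt, 9, 15, 39, 27), (mkt, 9, 15, 9, 15), (x3, 17, 30, 17, 30), (x3, 17, 30, 35, 26), (x3, 35, 26, 17, 30), (x3, 35, 26, 35, 26)}
Selection price < price2: {(mkt, 29, 35, 35, 39), (mkt, 39, 27, 29, 35), (mkt, 39, 27, 35, 39), (mkt, 9, 15, 29, 35), (mkt, 9, 15, 35, 39), (mkt, 9, 15, 39, 27), (x3, 35, 26, 17, 30)}
Projecting to price, region, qty2: {(15, mkt, 29), (15, mkt, 35), (15, mkt, 39), (26, x3, 17), (27, mkt, 29), (27, mkt, 35), (35, mkt, 35)}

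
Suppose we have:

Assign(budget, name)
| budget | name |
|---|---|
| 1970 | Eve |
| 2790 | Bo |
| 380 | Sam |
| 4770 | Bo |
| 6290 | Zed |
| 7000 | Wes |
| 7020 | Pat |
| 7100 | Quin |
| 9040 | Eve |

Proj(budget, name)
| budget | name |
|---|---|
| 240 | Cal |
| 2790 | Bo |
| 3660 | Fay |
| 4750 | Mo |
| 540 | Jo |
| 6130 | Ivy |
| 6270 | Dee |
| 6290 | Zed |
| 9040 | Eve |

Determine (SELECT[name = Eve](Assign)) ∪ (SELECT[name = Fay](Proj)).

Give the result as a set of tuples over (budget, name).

σ[name = Eve]: keep tuples satisfying name = Eve → {(1970, Eve), (9040, Eve)}
σ[name = Fay]: keep tuples satisfying name = Fay → {(3660, Fay)}
Union: {(1970, Eve), (9040, Eve)} with {(3660, Fay)} → {(1970, Eve), (3660, Fay), (9040, Eve)}

{(1970, Eve), (3660, Fay), (9040, Eve)}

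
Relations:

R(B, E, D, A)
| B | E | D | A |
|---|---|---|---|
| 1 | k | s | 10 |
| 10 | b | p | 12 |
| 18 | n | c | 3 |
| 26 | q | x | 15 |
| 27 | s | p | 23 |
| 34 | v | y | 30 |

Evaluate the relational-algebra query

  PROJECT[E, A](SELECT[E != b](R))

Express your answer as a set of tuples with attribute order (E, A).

{(k, 10), (n, 3), (q, 15), (s, 23), (v, 30)}

σ[E != b]: keep tuples satisfying E != b → {(1, k, s, 10), (18, n, c, 3), (26, q, x, 15), (27, s, p, 23), (34, v, y, 30)}
Projecting to E, A: {(k, 10), (n, 3), (q, 15), (s, 23), (v, 30)}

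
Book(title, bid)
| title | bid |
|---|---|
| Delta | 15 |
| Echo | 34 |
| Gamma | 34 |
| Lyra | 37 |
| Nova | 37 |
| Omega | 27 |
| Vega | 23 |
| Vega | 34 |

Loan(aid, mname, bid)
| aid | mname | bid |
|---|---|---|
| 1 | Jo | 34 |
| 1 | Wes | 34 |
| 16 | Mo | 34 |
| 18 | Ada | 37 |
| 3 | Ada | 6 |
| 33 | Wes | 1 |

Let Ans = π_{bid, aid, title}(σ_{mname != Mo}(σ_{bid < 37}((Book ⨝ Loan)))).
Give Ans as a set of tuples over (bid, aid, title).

Natural join on bid: {(Echo, 34, 1, Jo), (Echo, 34, 1, Wes), (Echo, 34, 16, Mo), (Gamma, 34, 1, Jo), (Gamma, 34, 1, Wes), (Gamma, 34, 16, Mo), (Lyra, 37, 18, Ada), (Nova, 37, 18, Ada), (Vega, 34, 1, Jo), (Vega, 34, 1, Wes), (Vega, 34, 16, Mo)}
Selection bid < 37: {(Echo, 34, 1, Jo), (Echo, 34, 1, Wes), (Echo, 34, 16, Mo), (Gamma, 34, 1, Jo), (Gamma, 34, 1, Wes), (Gamma, 34, 16, Mo), (Vega, 34, 1, Jo), (Vega, 34, 1, Wes), (Vega, 34, 16, Mo)}
Selection mname != Mo: {(Echo, 34, 1, Jo), (Echo, 34, 1, Wes), (Gamma, 34, 1, Jo), (Gamma, 34, 1, Wes), (Vega, 34, 1, Jo), (Vega, 34, 1, Wes)}
Projecting to bid, aid, title (3 duplicate(s) eliminated): {(34, 1, Echo), (34, 1, Gamma), (34, 1, Vega)}

{(34, 1, Echo), (34, 1, Gamma), (34, 1, Vega)}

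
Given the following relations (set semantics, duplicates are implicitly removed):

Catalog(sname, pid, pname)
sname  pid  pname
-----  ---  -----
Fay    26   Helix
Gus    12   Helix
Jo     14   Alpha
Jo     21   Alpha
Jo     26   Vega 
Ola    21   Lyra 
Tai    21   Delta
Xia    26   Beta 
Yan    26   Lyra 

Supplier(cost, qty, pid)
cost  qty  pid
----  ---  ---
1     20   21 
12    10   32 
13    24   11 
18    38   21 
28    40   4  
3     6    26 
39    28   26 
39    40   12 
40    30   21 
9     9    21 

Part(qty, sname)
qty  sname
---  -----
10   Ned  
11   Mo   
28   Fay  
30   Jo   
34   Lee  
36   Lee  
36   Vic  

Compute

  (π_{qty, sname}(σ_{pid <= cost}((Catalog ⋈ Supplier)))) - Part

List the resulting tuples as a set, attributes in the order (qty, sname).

Joining Catalog and Supplier on pid yields {(Fay, 26, Helix, 3, 6), (Fay, 26, Helix, 39, 28), (Gus, 12, Helix, 39, 40), (Jo, 21, Alpha, 1, 20), (Jo, 21, Alpha, 18, 38), (Jo, 21, Alpha, 40, 30), (Jo, 21, Alpha, 9, 9), (Jo, 26, Vega, 3, 6), (Jo, 26, Vega, 39, 28), (Ola, 21, Lyra, 1, 20), (Ola, 21, Lyra, 18, 38), (Ola, 21, Lyra, 40, 30), (Ola, 21, Lyra, 9, 9), (Tai, 21, Delta, 1, 20), (Tai, 21, Delta, 18, 38), (Tai, 21, Delta, 40, 30), (Tai, 21, Delta, 9, 9), (Xia, 26, Beta, 3, 6), (Xia, 26, Beta, 39, 28), (Yan, 26, Lyra, 3, 6), (Yan, 26, Lyra, 39, 28)}.
Filtering on pid <= cost leaves {(Fay, 26, Helix, 39, 28), (Gus, 12, Helix, 39, 40), (Jo, 21, Alpha, 40, 30), (Jo, 26, Vega, 39, 28), (Ola, 21, Lyra, 40, 30), (Tai, 21, Delta, 40, 30), (Xia, 26, Beta, 39, 28), (Yan, 26, Lyra, 39, 28)}.
Keep only column(s) qty, sname: {(28, Fay), (28, Jo), (28, Xia), (28, Yan), (30, Jo), (30, Ola), (30, Tai), (40, Gus)}
Taking the difference: {(28, Jo), (28, Xia), (28, Yan), (30, Ola), (30, Tai), (40, Gus)}

{(28, Jo), (28, Xia), (28, Yan), (30, Ola), (30, Tai), (40, Gus)}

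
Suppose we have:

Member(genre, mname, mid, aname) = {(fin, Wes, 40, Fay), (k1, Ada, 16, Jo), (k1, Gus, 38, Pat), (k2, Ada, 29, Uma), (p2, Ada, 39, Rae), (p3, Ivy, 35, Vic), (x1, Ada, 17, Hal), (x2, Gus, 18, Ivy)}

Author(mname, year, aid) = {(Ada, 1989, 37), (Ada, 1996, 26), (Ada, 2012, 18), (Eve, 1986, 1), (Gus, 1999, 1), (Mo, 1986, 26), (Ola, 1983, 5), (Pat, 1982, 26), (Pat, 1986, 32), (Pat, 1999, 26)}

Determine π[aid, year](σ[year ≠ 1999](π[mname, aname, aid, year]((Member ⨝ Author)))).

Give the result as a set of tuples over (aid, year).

{(18, 2012), (26, 1996), (37, 1989)}

Natural join on mname: {(k1, Ada, 16, Jo, 1989, 37), (k1, Ada, 16, Jo, 1996, 26), (k1, Ada, 16, Jo, 2012, 18), (k1, Gus, 38, Pat, 1999, 1), (k2, Ada, 29, Uma, 1989, 37), (k2, Ada, 29, Uma, 1996, 26), (k2, Ada, 29, Uma, 2012, 18), (p2, Ada, 39, Rae, 1989, 37), (p2, Ada, 39, Rae, 1996, 26), (p2, Ada, 39, Rae, 2012, 18), (x1, Ada, 17, Hal, 1989, 37), (x1, Ada, 17, Hal, 1996, 26), (x1, Ada, 17, Hal, 2012, 18), (x2, Gus, 18, Ivy, 1999, 1)}
Projecting to mname, aname, aid, year: {(Ada, Hal, 18, 2012), (Ada, Hal, 26, 1996), (Ada, Hal, 37, 1989), (Ada, Jo, 18, 2012), (Ada, Jo, 26, 1996), (Ada, Jo, 37, 1989), (Ada, Rae, 18, 2012), (Ada, Rae, 26, 1996), (Ada, Rae, 37, 1989), (Ada, Uma, 18, 2012), (Ada, Uma, 26, 1996), (Ada, Uma, 37, 1989), (Gus, Ivy, 1, 1999), (Gus, Pat, 1, 1999)}
σ[year ≠ 1999]: keep tuples satisfying year ≠ 1999 → {(Ada, Hal, 18, 2012), (Ada, Hal, 26, 1996), (Ada, Hal, 37, 1989), (Ada, Jo, 18, 2012), (Ada, Jo, 26, 1996), (Ada, Jo, 37, 1989), (Ada, Rae, 18, 2012), (Ada, Rae, 26, 1996), (Ada, Rae, 37, 1989), (Ada, Uma, 18, 2012), (Ada, Uma, 26, 1996), (Ada, Uma, 37, 1989)}
Projecting to aid, year (9 duplicate(s) eliminated): {(18, 2012), (26, 1996), (37, 1989)}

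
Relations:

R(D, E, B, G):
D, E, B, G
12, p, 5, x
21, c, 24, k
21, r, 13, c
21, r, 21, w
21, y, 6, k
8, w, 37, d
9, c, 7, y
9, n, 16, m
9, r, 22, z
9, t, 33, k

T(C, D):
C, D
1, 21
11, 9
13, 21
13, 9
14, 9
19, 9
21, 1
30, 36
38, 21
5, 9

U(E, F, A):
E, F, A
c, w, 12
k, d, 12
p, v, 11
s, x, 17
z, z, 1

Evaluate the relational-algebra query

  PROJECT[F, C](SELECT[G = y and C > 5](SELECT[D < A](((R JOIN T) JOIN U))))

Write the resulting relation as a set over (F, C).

{(w, 11), (w, 13), (w, 14), (w, 19)}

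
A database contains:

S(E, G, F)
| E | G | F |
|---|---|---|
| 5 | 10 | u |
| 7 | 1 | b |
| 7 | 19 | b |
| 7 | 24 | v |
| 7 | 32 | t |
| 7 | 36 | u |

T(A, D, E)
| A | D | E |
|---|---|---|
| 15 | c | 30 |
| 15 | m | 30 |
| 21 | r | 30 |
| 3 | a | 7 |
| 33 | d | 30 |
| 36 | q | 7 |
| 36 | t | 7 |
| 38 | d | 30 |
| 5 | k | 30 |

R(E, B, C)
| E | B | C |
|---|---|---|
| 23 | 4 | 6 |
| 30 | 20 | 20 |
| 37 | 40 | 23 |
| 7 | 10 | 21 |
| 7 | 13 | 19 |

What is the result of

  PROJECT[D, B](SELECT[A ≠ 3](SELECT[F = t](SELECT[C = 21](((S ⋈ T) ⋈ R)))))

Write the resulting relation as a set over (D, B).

{(q, 10), (t, 10)}

Joining S and T on E yields {(7, 1, b, 3, a), (7, 1, b, 36, q), (7, 1, b, 36, t), (7, 19, b, 3, a), (7, 19, b, 36, q), (7, 19, b, 36, t), (7, 24, v, 3, a), (7, 24, v, 36, q), (7, 24, v, 36, t), (7, 32, t, 3, a), (7, 32, t, 36, q), (7, 32, t, 36, t), (7, 36, u, 3, a), (7, 36, u, 36, q), (7, 36, u, 36, t)}.
Joining (S ⋈ T) and R on E yields {(7, 1, b, 3, a, 10, 21), (7, 1, b, 3, a, 13, 19), (7, 1, b, 36, q, 10, 21), (7, 1, b, 36, q, 13, 19), (7, 1, b, 36, t, 10, 21), (7, 1, b, 36, t, 13, 19), (7, 19, b, 3, a, 10, 21), (7, 19, b, 3, a, 13, 19), (7, 19, b, 36, q, 10, 21), (7, 19, b, 36, q, 13, 19), (7, 19, b, 36, t, 10, 21), (7, 19, b, 36, t, 13, 19), (7, 24, v, 3, a, 10, 21), (7, 24, v, 3, a, 13, 19), (7, 24, v, 36, q, 10, 21), (7, 24, v, 36, q, 13, 19), (7, 24, v, 36, t, 10, 21), (7, 24, v, 36, t, 13, 19), (7, 32, t, 3, a, 10, 21), (7, 32, t, 3, a, 13, 19), (7, 32, t, 36, q, 10, 21), (7, 32, t, 36, q, 13, 19), (7, 32, t, 36, t, 10, 21), (7, 32, t, 36, t, 13, 19), (7, 36, u, 3, a, 10, 21), (7, 36, u, 3, a, 13, 19), (7, 36, u, 36, q, 10, 21), (7, 36, u, 36, q, 13, 19), (7, 36, u, 36, t, 10, 21), (7, 36, u, 36, t, 13, 19)}.
Filtering on C = 21 leaves {(7, 1, b, 3, a, 10, 21), (7, 1, b, 36, q, 10, 21), (7, 1, b, 36, t, 10, 21), (7, 19, b, 3, a, 10, 21), (7, 19, b, 36, q, 10, 21), (7, 19, b, 36, t, 10, 21), (7, 24, v, 3, a, 10, 21), (7, 24, v, 36, q, 10, 21), (7, 24, v, 36, t, 10, 21), (7, 32, t, 3, a, 10, 21), (7, 32, t, 36, q, 10, 21), (7, 32, t, 36, t, 10, 21), (7, 36, u, 3, a, 10, 21), (7, 36, u, 36, q, 10, 21), (7, 36, u, 36, t, 10, 21)}.
Filtering on F = t leaves {(7, 32, t, 3, a, 10, 21), (7, 32, t, 36, q, 10, 21), (7, 32, t, 36, t, 10, 21)}.
Filtering on A ≠ 3 leaves {(7, 32, t, 36, q, 10, 21), (7, 32, t, 36, t, 10, 21)}.
Projecting to D, B: {(q, 10), (t, 10)}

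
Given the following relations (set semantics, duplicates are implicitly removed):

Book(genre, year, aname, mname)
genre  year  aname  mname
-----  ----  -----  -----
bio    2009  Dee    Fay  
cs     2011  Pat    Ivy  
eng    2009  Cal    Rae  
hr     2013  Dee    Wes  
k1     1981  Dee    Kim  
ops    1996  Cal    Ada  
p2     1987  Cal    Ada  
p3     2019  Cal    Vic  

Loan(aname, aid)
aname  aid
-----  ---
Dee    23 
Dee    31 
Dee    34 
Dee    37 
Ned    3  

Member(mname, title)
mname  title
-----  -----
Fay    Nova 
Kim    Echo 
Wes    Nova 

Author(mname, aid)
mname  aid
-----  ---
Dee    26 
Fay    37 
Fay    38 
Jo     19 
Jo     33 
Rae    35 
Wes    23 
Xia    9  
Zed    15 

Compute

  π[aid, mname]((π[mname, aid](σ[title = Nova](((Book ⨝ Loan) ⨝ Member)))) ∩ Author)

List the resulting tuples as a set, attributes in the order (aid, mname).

{(23, Wes), (37, Fay)}

Book ⋈ Loan (natural join on aname): {(bio, 2009, Dee, Fay, 23), (bio, 2009, Dee, Fay, 31), (bio, 2009, Dee, Fay, 34), (bio, 2009, Dee, Fay, 37), (hr, 2013, Dee, Wes, 23), (hr, 2013, Dee, Wes, 31), (hr, 2013, Dee, Wes, 34), (hr, 2013, Dee, Wes, 37), (k1, 1981, Dee, Kim, 23), (k1, 1981, Dee, Kim, 31), (k1, 1981, Dee, Kim, 34), (k1, 1981, Dee, Kim, 37)}
(Book ⨝ Loan) ⋈ Member (natural join on mname): {(bio, 2009, Dee, Fay, 23, Nova), (bio, 2009, Dee, Fay, 31, Nova), (bio, 2009, Dee, Fay, 34, Nova), (bio, 2009, Dee, Fay, 37, Nova), (hr, 2013, Dee, Wes, 23, Nova), (hr, 2013, Dee, Wes, 31, Nova), (hr, 2013, Dee, Wes, 34, Nova), (hr, 2013, Dee, Wes, 37, Nova), (k1, 1981, Dee, Kim, 23, Echo), (k1, 1981, Dee, Kim, 31, Echo), (k1, 1981, Dee, Kim, 34, Echo), (k1, 1981, Dee, Kim, 37, Echo)}
Selection title = Nova: {(bio, 2009, Dee, Fay, 23, Nova), (bio, 2009, Dee, Fay, 31, Nova), (bio, 2009, Dee, Fay, 34, Nova), (bio, 2009, Dee, Fay, 37, Nova), (hr, 2013, Dee, Wes, 23, Nova), (hr, 2013, Dee, Wes, 31, Nova), (hr, 2013, Dee, Wes, 34, Nova), (hr, 2013, Dee, Wes, 37, Nova)}
π[mname, aid]: project onto (mname, aid) → {(Fay, 23), (Fay, 31), (Fay, 34), (Fay, 37), (Wes, 23), (Wes, 31), (Wes, 34), (Wes, 37)}
Taking the intersection: {(Fay, 37), (Wes, 23)}
π[aid, mname]: project onto (aid, mname) → {(23, Wes), (37, Fay)}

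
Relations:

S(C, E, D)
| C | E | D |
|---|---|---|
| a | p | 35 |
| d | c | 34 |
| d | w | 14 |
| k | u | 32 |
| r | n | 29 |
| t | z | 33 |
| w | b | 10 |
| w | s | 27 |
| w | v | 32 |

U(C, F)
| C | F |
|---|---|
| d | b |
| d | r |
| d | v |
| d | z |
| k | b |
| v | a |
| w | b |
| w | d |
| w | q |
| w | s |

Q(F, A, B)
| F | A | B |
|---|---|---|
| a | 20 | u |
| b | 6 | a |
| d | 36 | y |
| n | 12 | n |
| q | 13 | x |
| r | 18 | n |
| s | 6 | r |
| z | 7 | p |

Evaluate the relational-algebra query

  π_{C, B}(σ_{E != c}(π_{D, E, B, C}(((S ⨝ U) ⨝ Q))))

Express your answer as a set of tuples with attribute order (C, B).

{(d, a), (d, n), (d, p), (k, a), (w, a), (w, r), (w, x), (w, y)}

Natural join on C: {(d, c, 34, b), (d, c, 34, r), (d, c, 34, v), (d, c, 34, z), (d, w, 14, b), (d, w, 14, r), (d, w, 14, v), (d, w, 14, z), (k, u, 32, b), (w, b, 10, b), (w, b, 10, d), (w, b, 10, q), (w, b, 10, s), (w, s, 27, b), (w, s, 27, d), (w, s, 27, q), (w, s, 27, s), (w, v, 32, b), (w, v, 32, d), (w, v, 32, q), (w, v, 32, s)}
Natural join on F: {(d, c, 34, b, 6, a), (d, c, 34, r, 18, n), (d, c, 34, z, 7, p), (d, w, 14, b, 6, a), (d, w, 14, r, 18, n), (d, w, 14, z, 7, p), (k, u, 32, b, 6, a), (w, b, 10, b, 6, a), (w, b, 10, d, 36, y), (w, b, 10, q, 13, x), (w, b, 10, s, 6, r), (w, s, 27, b, 6, a), (w, s, 27, d, 36, y), (w, s, 27, q, 13, x), (w, s, 27, s, 6, r), (w, v, 32, b, 6, a), (w, v, 32, d, 36, y), (w, v, 32, q, 13, x), (w, v, 32, s, 6, r)}
π[D, E, B, C]: project onto (D, E, B, C) → {(10, b, a, w), (10, b, r, w), (10, b, x, w), (10, b, y, w), (14, w, a, d), (14, w, n, d), (14, w, p, d), (27, s, a, w), (27, s, r, w), (27, s, x, w), (27, s, y, w), (32, u, a, k), (32, v, a, w), (32, v, r, w), (32, v, x, w), (32, v, y, w), (34, c, a, d), (34, c, n, d), (34, c, p, d)}
σ[E != c]: keep tuples satisfying E != c → {(10, b, a, w), (10, b, r, w), (10, b, x, w), (10, b, y, w), (14, w, a, d), (14, w, n, d), (14, w, p, d), (27, s, a, w), (27, s, r, w), (27, s, x, w), (27, s, y, w), (32, u, a, k), (32, v, a, w), (32, v, r, w), (32, v, x, w), (32, v, y, w)}
π[C, B]: project onto (C, B) (8 duplicate(s) eliminated) → {(d, a), (d, n), (d, p), (k, a), (w, a), (w, r), (w, x), (w, y)}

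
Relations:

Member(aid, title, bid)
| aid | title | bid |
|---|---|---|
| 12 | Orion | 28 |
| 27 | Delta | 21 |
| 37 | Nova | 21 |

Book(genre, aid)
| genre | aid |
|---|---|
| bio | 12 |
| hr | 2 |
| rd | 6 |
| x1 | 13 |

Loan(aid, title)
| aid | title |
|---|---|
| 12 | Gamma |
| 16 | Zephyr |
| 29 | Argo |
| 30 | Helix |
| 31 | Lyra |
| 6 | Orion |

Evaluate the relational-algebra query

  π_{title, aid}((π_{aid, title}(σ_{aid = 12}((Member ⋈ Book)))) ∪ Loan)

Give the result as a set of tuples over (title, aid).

Natural join on aid: {(12, Orion, 28, bio)}
Filtering on aid = 12 leaves {(12, Orion, 28, bio)}.
π[aid, title]: project onto (aid, title) → {(12, Orion)}
Taking the union: {(12, Gamma), (12, Orion), (16, Zephyr), (29, Argo), (30, Helix), (31, Lyra), (6, Orion)}
π[title, aid]: project onto (title, aid) → {(Argo, 29), (Gamma, 12), (Helix, 30), (Lyra, 31), (Orion, 12), (Orion, 6), (Zephyr, 16)}

{(Argo, 29), (Gamma, 12), (Helix, 30), (Lyra, 31), (Orion, 12), (Orion, 6), (Zephyr, 16)}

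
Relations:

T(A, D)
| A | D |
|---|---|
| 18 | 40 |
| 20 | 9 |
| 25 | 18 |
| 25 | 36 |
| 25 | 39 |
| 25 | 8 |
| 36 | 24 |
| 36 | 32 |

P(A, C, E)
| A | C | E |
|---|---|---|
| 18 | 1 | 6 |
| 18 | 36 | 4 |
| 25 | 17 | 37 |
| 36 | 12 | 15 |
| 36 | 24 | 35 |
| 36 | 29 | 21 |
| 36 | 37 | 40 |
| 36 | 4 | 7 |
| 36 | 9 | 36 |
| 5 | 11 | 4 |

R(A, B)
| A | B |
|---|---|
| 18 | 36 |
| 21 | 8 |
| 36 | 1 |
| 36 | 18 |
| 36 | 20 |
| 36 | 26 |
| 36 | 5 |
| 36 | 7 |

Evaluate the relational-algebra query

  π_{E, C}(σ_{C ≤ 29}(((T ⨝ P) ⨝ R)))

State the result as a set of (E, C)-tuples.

T ⋈ P (natural join on A): {(18, 40, 1, 6), (18, 40, 36, 4), (25, 18, 17, 37), (25, 36, 17, 37), (25, 39, 17, 37), (25, 8, 17, 37), (36, 24, 12, 15), (36, 24, 24, 35), (36, 24, 29, 21), (36, 24, 37, 40), (36, 24, 4, 7), (36, 24, 9, 36), (36, 32, 12, 15), (36, 32, 24, 35), (36, 32, 29, 21), (36, 32, 37, 40), (36, 32, 4, 7), (36, 32, 9, 36)}
(T ⨝ P) ⋈ R (natural join on A): {(18, 40, 1, 6, 36), (18, 40, 36, 4, 36), (36, 24, 12, 15, 1), (36, 24, 12, 15, 18), (36, 24, 12, 15, 20), (36, 24, 12, 15, 26), (36, 24, 12, 15, 5), (36, 24, 12, 15, 7), (36, 24, 24, 35, 1), (36, 24, 24, 35, 18), (36, 24, 24, 35, 20), (36, 24, 24, 35, 26), (36, 24, 24, 35, 5), (36, 24, 24, 35, 7), (36, 24, 29, 21, 1), (36, 24, 29, 21, 18), (36, 24, 29, 21, 20), (36, 24, 29, 21, 26), (36, 24, 29, 21, 5), (36, 24, 29, 21, 7), (36, 24, 37, 40, 1), (36, 24, 37, 40, 18), (36, 24, 37, 40, 20), (36, 24, 37, 40, 26), (36, 24, 37, 40, 5), (36, 24, 37, 40, 7), (36, 24, 4, 7, 1), (36, 24, 4, 7, 18), (36, 24, 4, 7, 20), (36, 24, 4, 7, 26), (36, 24, 4, 7, 5), (36, 24, 4, 7, 7), (36, 24, 9, 36, 1), (36, 24, 9, 36, 18), (36, 24, 9, 36, 20), (36, 24, 9, 36, 26), (36, 24, 9, 36, 5), (36, 24, 9, 36, 7), (36, 32, 12, 15, 1), (36, 32, 12, 15, 18), (36, 32, 12, 15, 20), (36, 32, 12, 15, 26), (36, 32, 12, 15, 5), (36, 32, 12, 15, 7), (36, 32, 24, 35, 1), (36, 32, 24, 35, 18), (36, 32, 24, 35, 20), (36, 32, 24, 35, 26), (36, 32, 24, 35, 5), (36, 32, 24, 35, 7), (36, 32, 29, 21, 1), (36, 32, 29, 21, 18), (36, 32, 29, 21, 20), (36, 32, 29, 21, 26), (36, 32, 29, 21, 5), (36, 32, 29, 21, 7), (36, 32, 37, 40, 1), (36, 32, 37, 40, 18), (36, 32, 37, 40, 20), (36, 32, 37, 40, 26), (36, 32, 37, 40, 5), (36, 32, 37, 40, 7), (36, 32, 4, 7, 1), (36, 32, 4, 7, 18), (36, 32, 4, 7, 20), (36, 32, 4, 7, 26), (36, 32, 4, 7, 5), (36, 32, 4, 7, 7), (36, 32, 9, 36, 1), (36, 32, 9, 36, 18), (36, 32, 9, 36, 20), (36, 32, 9, 36, 26), (36, 32, 9, 36, 5), (36, 32, 9, 36, 7)}
σ[C ≤ 29]: keep tuples satisfying C ≤ 29 → {(18, 40, 1, 6, 36), (36, 24, 12, 15, 1), (36, 24, 12, 15, 18), (36, 24, 12, 15, 20), (36, 24, 12, 15, 26), (36, 24, 12, 15, 5), (36, 24, 12, 15, 7), (36, 24, 24, 35, 1), (36, 24, 24, 35, 18), (36, 24, 24, 35, 20), (36, 24, 24, 35, 26), (36, 24, 24, 35, 5), (36, 24, 24, 35, 7), (36, 24, 29, 21, 1), (36, 24, 29, 21, 18), (36, 24, 29, 21, 20), (36, 24, 29, 21, 26), (36, 24, 29, 21, 5), (36, 24, 29, 21, 7), (36, 24, 4, 7, 1), (36, 24, 4, 7, 18), (36, 24, 4, 7, 20), (36, 24, 4, 7, 26), (36, 24, 4, 7, 5), (36, 24, 4, 7, 7), (36, 24, 9, 36, 1), (36, 24, 9, 36, 18), (36, 24, 9, 36, 20), (36, 24, 9, 36, 26), (36, 24, 9, 36, 5), (36, 24, 9, 36, 7), (36, 32, 12, 15, 1), (36, 32, 12, 15, 18), (36, 32, 12, 15, 20), (36, 32, 12, 15, 26), (36, 32, 12, 15, 5), (36, 32, 12, 15, 7), (36, 32, 24, 35, 1), (36, 32, 24, 35, 18), (36, 32, 24, 35, 20), (36, 32, 24, 35, 26), (36, 32, 24, 35, 5), (36, 32, 24, 35, 7), (36, 32, 29, 21, 1), (36, 32, 29, 21, 18), (36, 32, 29, 21, 20), (36, 32, 29, 21, 26), (36, 32, 29, 21, 5), (36, 32, 29, 21, 7), (36, 32, 4, 7, 1), (36, 32, 4, 7, 18), (36, 32, 4, 7, 20), (36, 32, 4, 7, 26), (36, 32, 4, 7, 5), (36, 32, 4, 7, 7), (36, 32, 9, 36, 1), (36, 32, 9, 36, 18), (36, 32, 9, 36, 20), (36, 32, 9, 36, 26), (36, 32, 9, 36, 5), (36, 32, 9, 36, 7)}
Projecting to E, C (55 duplicate(s) eliminated): {(15, 12), (21, 29), (35, 24), (36, 9), (6, 1), (7, 4)}

{(15, 12), (21, 29), (35, 24), (36, 9), (6, 1), (7, 4)}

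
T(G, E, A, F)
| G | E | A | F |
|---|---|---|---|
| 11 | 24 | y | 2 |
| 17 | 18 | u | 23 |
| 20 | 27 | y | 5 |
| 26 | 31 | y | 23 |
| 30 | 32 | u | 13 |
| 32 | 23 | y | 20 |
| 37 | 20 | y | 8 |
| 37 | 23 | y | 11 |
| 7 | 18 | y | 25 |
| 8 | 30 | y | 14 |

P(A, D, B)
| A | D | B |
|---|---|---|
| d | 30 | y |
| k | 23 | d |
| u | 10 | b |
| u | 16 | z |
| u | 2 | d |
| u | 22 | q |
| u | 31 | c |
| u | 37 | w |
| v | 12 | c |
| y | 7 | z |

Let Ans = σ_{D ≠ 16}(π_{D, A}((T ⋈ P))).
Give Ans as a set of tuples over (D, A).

{(10, u), (2, u), (22, u), (31, u), (37, u), (7, y)}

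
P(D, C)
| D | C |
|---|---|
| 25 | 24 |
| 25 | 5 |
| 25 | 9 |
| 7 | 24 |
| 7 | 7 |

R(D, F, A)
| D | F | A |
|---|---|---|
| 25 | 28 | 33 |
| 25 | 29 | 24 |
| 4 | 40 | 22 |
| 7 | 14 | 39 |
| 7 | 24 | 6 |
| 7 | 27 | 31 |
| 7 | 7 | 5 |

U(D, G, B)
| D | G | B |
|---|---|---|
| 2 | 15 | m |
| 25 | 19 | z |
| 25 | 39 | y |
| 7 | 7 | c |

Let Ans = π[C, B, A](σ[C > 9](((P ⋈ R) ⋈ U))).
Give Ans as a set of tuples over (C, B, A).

{(24, c, 31), (24, c, 39), (24, c, 5), (24, c, 6), (24, y, 24), (24, y, 33), (24, z, 24), (24, z, 33)}

Natural join on D: {(25, 24, 28, 33), (25, 24, 29, 24), (25, 5, 28, 33), (25, 5, 29, 24), (25, 9, 28, 33), (25, 9, 29, 24), (7, 24, 14, 39), (7, 24, 24, 6), (7, 24, 27, 31), (7, 24, 7, 5), (7, 7, 14, 39), (7, 7, 24, 6), (7, 7, 27, 31), (7, 7, 7, 5)}
Natural join on D: {(25, 24, 28, 33, 19, z), (25, 24, 28, 33, 39, y), (25, 24, 29, 24, 19, z), (25, 24, 29, 24, 39, y), (25, 5, 28, 33, 19, z), (25, 5, 28, 33, 39, y), (25, 5, 29, 24, 19, z), (25, 5, 29, 24, 39, y), (25, 9, 28, 33, 19, z), (25, 9, 28, 33, 39, y), (25, 9, 29, 24, 19, z), (25, 9, 29, 24, 39, y), (7, 24, 14, 39, 7, c), (7, 24, 24, 6, 7, c), (7, 24, 27, 31, 7, c), (7, 24, 7, 5, 7, c), (7, 7, 14, 39, 7, c), (7, 7, 24, 6, 7, c), (7, 7, 27, 31, 7, c), (7, 7, 7, 5, 7, c)}
σ[C > 9]: keep tuples satisfying C > 9 → {(25, 24, 28, 33, 19, z), (25, 24, 28, 33, 39, y), (25, 24, 29, 24, 19, z), (25, 24, 29, 24, 39, y), (7, 24, 14, 39, 7, c), (7, 24, 24, 6, 7, c), (7, 24, 27, 31, 7, c), (7, 24, 7, 5, 7, c)}
Projecting to C, B, A: {(24, c, 31), (24, c, 39), (24, c, 5), (24, c, 6), (24, y, 24), (24, y, 33), (24, z, 24), (24, z, 33)}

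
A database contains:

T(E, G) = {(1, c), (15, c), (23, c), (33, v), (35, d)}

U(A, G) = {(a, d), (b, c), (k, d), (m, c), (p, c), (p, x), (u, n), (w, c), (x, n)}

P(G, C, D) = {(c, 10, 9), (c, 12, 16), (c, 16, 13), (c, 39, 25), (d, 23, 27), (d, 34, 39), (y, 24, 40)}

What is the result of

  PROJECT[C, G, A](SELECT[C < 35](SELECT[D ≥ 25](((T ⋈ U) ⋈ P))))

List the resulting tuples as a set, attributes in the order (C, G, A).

Joining T and U on G yields {(1, c, b), (1, c, m), (1, c, p), (1, c, w), (15, c, b), (15, c, m), (15, c, p), (15, c, w), (23, c, b), (23, c, m), (23, c, p), (23, c, w), (35, d, a), (35, d, k)}.
Joining (T ⋈ U) and P on G yields {(1, c, b, 10, 9), (1, c, b, 12, 16), (1, c, b, 16, 13), (1, c, b, 39, 25), (1, c, m, 10, 9), (1, c, m, 12, 16), (1, c, m, 16, 13), (1, c, m, 39, 25), (1, c, p, 10, 9), (1, c, p, 12, 16), (1, c, p, 16, 13), (1, c, p, 39, 25), (1, c, w, 10, 9), (1, c, w, 12, 16), (1, c, w, 16, 13), (1, c, w, 39, 25), (15, c, b, 10, 9), (15, c, b, 12, 16), (15, c, b, 16, 13), (15, c, b, 39, 25), (15, c, m, 10, 9), (15, c, m, 12, 16), (15, c, m, 16, 13), (15, c, m, 39, 25), (15, c, p, 10, 9), (15, c, p, 12, 16), (15, c, p, 16, 13), (15, c, p, 39, 25), (15, c, w, 10, 9), (15, c, w, 12, 16), (15, c, w, 16, 13), (15, c, w, 39, 25), (23, c, b, 10, 9), (23, c, b, 12, 16), (23, c, b, 16, 13), (23, c, b, 39, 25), (23, c, m, 10, 9), (23, c, m, 12, 16), (23, c, m, 16, 13), (23, c, m, 39, 25), (23, c, p, 10, 9), (23, c, p, 12, 16), (23, c, p, 16, 13), (23, c, p, 39, 25), (23, c, w, 10, 9), (23, c, w, 12, 16), (23, c, w, 16, 13), (23, c, w, 39, 25), (35, d, a, 23, 27), (35, d, a, 34, 39), (35, d, k, 23, 27), (35, d, k, 34, 39)}.
Apply σ_{D ≥ 25}; surviving tuples: {(1, c, b, 39, 25), (1, c, m, 39, 25), (1, c, p, 39, 25), (1, c, w, 39, 25), (15, c, b, 39, 25), (15, c, m, 39, 25), (15, c, p, 39, 25), (15, c, w, 39, 25), (23, c, b, 39, 25), (23, c, m, 39, 25), (23, c, p, 39, 25), (23, c, w, 39, 25), (35, d, a, 23, 27), (35, d, a, 34, 39), (35, d, k, 23, 27), (35, d, k, 34, 39)}
Apply σ_{C < 35}; surviving tuples: {(35, d, a, 23, 27), (35, d, a, 34, 39), (35, d, k, 23, 27), (35, d, k, 34, 39)}
Projecting to C, G, A: {(23, d, a), (23, d, k), (34, d, a), (34, d, k)}

{(23, d, a), (23, d, k), (34, d, a), (34, d, k)}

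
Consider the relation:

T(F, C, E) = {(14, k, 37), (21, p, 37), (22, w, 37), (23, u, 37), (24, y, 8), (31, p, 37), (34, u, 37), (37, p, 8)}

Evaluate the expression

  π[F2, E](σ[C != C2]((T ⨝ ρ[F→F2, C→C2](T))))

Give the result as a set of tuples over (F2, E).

{(14, 37), (21, 37), (22, 37), (23, 37), (24, 8), (31, 37), (34, 37), (37, 8)}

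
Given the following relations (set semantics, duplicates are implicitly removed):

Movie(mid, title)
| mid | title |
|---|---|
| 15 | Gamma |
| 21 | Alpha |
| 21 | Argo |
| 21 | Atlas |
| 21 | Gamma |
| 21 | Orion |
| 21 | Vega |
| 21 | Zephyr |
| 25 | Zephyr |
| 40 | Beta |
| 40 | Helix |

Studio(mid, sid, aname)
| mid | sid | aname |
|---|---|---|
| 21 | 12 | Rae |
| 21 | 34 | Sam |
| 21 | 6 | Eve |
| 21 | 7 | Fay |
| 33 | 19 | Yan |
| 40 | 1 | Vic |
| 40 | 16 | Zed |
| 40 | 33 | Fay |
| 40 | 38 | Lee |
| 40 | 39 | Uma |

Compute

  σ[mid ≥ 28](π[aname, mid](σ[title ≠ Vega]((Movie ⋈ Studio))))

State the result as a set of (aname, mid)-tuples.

{(Fay, 40), (Lee, 40), (Uma, 40), (Vic, 40), (Zed, 40)}

Joining Movie and Studio on mid yields {(21, Alpha, 12, Rae), (21, Alpha, 34, Sam), (21, Alpha, 6, Eve), (21, Alpha, 7, Fay), (21, Argo, 12, Rae), (21, Argo, 34, Sam), (21, Argo, 6, Eve), (21, Argo, 7, Fay), (21, Atlas, 12, Rae), (21, Atlas, 34, Sam), (21, Atlas, 6, Eve), (21, Atlas, 7, Fay), (21, Gamma, 12, Rae), (21, Gamma, 34, Sam), (21, Gamma, 6, Eve), (21, Gamma, 7, Fay), (21, Orion, 12, Rae), (21, Orion, 34, Sam), (21, Orion, 6, Eve), (21, Orion, 7, Fay), (21, Vega, 12, Rae), (21, Vega, 34, Sam), (21, Vega, 6, Eve), (21, Vega, 7, Fay), (21, Zephyr, 12, Rae), (21, Zephyr, 34, Sam), (21, Zephyr, 6, Eve), (21, Zephyr, 7, Fay), (40, Beta, 1, Vic), (40, Beta, 16, Zed), (40, Beta, 33, Fay), (40, Beta, 38, Lee), (40, Beta, 39, Uma), (40, Helix, 1, Vic), (40, Helix, 16, Zed), (40, Helix, 33, Fay), (40, Helix, 38, Lee), (40, Helix, 39, Uma)}.
σ[title ≠ Vega]: keep tuples satisfying title ≠ Vega → {(21, Alpha, 12, Rae), (21, Alpha, 34, Sam), (21, Alpha, 6, Eve), (21, Alpha, 7, Fay), (21, Argo, 12, Rae), (21, Argo, 34, Sam), (21, Argo, 6, Eve), (21, Argo, 7, Fay), (21, Atlas, 12, Rae), (21, Atlas, 34, Sam), (21, Atlas, 6, Eve), (21, Atlas, 7, Fay), (21, Gamma, 12, Rae), (21, Gamma, 34, Sam), (21, Gamma, 6, Eve), (21, Gamma, 7, Fay), (21, Orion, 12, Rae), (21, Orion, 34, Sam), (21, Orion, 6, Eve), (21, Orion, 7, Fay), (21, Zephyr, 12, Rae), (21, Zephyr, 34, Sam), (21, Zephyr, 6, Eve), (21, Zephyr, 7, Fay), (40, Beta, 1, Vic), (40, Beta, 16, Zed), (40, Beta, 33, Fay), (40, Beta, 38, Lee), (40, Beta, 39, Uma), (40, Helix, 1, Vic), (40, Helix, 16, Zed), (40, Helix, 33, Fay), (40, Helix, 38, Lee), (40, Helix, 39, Uma)}
Keep only column(s) aname, mid (25 duplicate(s) eliminated): {(Eve, 21), (Fay, 21), (Fay, 40), (Lee, 40), (Rae, 21), (Sam, 21), (Uma, 40), (Vic, 40), (Zed, 40)}
σ[mid ≥ 28]: keep tuples satisfying mid ≥ 28 → {(Fay, 40), (Lee, 40), (Uma, 40), (Vic, 40), (Zed, 40)}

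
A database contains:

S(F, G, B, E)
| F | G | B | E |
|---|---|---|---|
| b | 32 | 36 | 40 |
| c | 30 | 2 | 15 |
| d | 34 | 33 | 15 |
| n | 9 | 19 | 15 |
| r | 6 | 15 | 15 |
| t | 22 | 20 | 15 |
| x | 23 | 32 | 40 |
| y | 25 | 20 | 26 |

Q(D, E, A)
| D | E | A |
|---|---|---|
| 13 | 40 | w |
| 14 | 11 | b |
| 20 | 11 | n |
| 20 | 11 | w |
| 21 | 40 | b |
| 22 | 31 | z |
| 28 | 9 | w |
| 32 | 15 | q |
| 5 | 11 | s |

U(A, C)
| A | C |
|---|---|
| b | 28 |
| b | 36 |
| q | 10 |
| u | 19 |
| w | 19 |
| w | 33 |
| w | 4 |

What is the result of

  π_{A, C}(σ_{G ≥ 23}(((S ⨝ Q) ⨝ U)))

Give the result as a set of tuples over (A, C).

{(b, 28), (b, 36), (q, 10), (w, 19), (w, 33), (w, 4)}

S ⋈ Q (natural join on E): {(b, 32, 36, 40, 13, w), (b, 32, 36, 40, 21, b), (c, 30, 2, 15, 32, q), (d, 34, 33, 15, 32, q), (n, 9, 19, 15, 32, q), (r, 6, 15, 15, 32, q), (t, 22, 20, 15, 32, q), (x, 23, 32, 40, 13, w), (x, 23, 32, 40, 21, b)}
(S ⨝ Q) ⋈ U (natural join on A): {(b, 32, 36, 40, 13, w, 19), (b, 32, 36, 40, 13, w, 33), (b, 32, 36, 40, 13, w, 4), (b, 32, 36, 40, 21, b, 28), (b, 32, 36, 40, 21, b, 36), (c, 30, 2, 15, 32, q, 10), (d, 34, 33, 15, 32, q, 10), (n, 9, 19, 15, 32, q, 10), (r, 6, 15, 15, 32, q, 10), (t, 22, 20, 15, 32, q, 10), (x, 23, 32, 40, 13, w, 19), (x, 23, 32, 40, 13, w, 33), (x, 23, 32, 40, 13, w, 4), (x, 23, 32, 40, 21, b, 28), (x, 23, 32, 40, 21, b, 36)}
Apply σ_{G ≥ 23}; surviving tuples: {(b, 32, 36, 40, 13, w, 19), (b, 32, 36, 40, 13, w, 33), (b, 32, 36, 40, 13, w, 4), (b, 32, 36, 40, 21, b, 28), (b, 32, 36, 40, 21, b, 36), (c, 30, 2, 15, 32, q, 10), (d, 34, 33, 15, 32, q, 10), (x, 23, 32, 40, 13, w, 19), (x, 23, 32, 40, 13, w, 33), (x, 23, 32, 40, 13, w, 4), (x, 23, 32, 40, 21, b, 28), (x, 23, 32, 40, 21, b, 36)}
Keep only column(s) A, C (6 duplicate(s) eliminated): {(b, 28), (b, 36), (q, 10), (w, 19), (w, 33), (w, 4)}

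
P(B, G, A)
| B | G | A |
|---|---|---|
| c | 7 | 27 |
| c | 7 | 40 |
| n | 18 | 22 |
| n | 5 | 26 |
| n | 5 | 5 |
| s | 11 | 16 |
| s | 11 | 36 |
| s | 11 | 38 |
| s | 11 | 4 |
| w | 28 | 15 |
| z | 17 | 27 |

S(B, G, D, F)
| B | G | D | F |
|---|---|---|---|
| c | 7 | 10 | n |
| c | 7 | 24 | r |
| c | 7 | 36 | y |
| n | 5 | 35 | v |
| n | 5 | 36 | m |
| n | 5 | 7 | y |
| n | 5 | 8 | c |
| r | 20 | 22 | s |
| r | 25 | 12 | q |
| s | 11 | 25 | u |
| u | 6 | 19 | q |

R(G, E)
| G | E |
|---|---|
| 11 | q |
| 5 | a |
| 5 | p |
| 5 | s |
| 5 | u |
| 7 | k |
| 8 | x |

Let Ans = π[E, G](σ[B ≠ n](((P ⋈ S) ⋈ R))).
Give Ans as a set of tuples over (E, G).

{(k, 7), (q, 11)}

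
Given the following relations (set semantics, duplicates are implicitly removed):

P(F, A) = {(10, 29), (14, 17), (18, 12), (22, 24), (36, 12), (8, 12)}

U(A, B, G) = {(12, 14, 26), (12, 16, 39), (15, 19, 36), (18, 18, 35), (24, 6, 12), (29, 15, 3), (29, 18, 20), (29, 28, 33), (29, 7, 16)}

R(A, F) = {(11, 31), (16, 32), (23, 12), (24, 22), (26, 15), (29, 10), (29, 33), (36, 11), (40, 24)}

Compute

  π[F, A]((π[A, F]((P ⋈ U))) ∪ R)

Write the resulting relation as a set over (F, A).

{(10, 29), (11, 36), (12, 23), (15, 26), (18, 12), (22, 24), (24, 40), (31, 11), (32, 16), (33, 29), (36, 12), (8, 12)}

Natural join on A: {(10, 29, 15, 3), (10, 29, 18, 20), (10, 29, 28, 33), (10, 29, 7, 16), (18, 12, 14, 26), (18, 12, 16, 39), (22, 24, 6, 12), (36, 12, 14, 26), (36, 12, 16, 39), (8, 12, 14, 26), (8, 12, 16, 39)}
Projecting to A, F (6 duplicate(s) eliminated): {(12, 18), (12, 36), (12, 8), (24, 22), (29, 10)}
Set union of the two operands is {(11, 31), (12, 18), (12, 36), (12, 8), (16, 32), (23, 12), (24, 22), (26, 15), (29, 10), (29, 33), (36, 11), (40, 24)}.
Projecting to F, A: {(10, 29), (11, 36), (12, 23), (15, 26), (18, 12), (22, 24), (24, 40), (31, 11), (32, 16), (33, 29), (36, 12), (8, 12)}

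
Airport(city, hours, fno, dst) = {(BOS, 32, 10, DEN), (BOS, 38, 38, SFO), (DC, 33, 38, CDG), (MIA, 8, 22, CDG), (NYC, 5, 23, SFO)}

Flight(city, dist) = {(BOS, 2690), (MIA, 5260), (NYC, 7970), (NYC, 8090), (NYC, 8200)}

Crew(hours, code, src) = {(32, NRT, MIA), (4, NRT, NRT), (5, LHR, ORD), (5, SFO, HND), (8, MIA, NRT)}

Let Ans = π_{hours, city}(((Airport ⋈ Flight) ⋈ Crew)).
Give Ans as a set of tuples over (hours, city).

{(32, BOS), (5, NYC), (8, MIA)}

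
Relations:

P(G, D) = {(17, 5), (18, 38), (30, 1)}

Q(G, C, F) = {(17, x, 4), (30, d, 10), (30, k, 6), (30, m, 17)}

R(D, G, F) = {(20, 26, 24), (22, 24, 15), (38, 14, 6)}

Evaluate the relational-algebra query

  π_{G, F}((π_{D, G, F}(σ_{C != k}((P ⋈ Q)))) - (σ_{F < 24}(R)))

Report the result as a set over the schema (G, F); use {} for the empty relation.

{(17, 4), (30, 10), (30, 17)}

P ⋈ Q (natural join on G): {(17, 5, x, 4), (30, 1, d, 10), (30, 1, k, 6), (30, 1, m, 17)}
Apply σ_{C != k}; surviving tuples: {(17, 5, x, 4), (30, 1, d, 10), (30, 1, m, 17)}
Projecting to D, G, F: {(1, 30, 10), (1, 30, 17), (5, 17, 4)}
Apply σ_{F < 24}; surviving tuples: {(22, 24, 15), (38, 14, 6)}
Difference: {(1, 30, 10), (1, 30, 17), (5, 17, 4)} with {(22, 24, 15), (38, 14, 6)} → {(1, 30, 10), (1, 30, 17), (5, 17, 4)}
Projecting to G, F: {(17, 4), (30, 10), (30, 17)}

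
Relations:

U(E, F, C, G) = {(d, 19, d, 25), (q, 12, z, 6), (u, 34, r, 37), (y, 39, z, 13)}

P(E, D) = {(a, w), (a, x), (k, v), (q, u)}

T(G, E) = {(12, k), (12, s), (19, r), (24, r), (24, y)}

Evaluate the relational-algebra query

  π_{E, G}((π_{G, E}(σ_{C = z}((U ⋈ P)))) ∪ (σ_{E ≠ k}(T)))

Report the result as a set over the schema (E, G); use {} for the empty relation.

Natural join on E: {(q, 12, z, 6, u)}
Selection C = z: {(q, 12, z, 6, u)}
Projecting to G, E: {(6, q)}
Selection E ≠ k: {(12, s), (19, r), (24, r), (24, y)}
Union: {(6, q)} with {(12, s), (19, r), (24, r), (24, y)} → {(12, s), (19, r), (24, r), (24, y), (6, q)}
Projecting to E, G: {(q, 6), (r, 19), (r, 24), (s, 12), (y, 24)}

{(q, 6), (r, 19), (r, 24), (s, 12), (y, 24)}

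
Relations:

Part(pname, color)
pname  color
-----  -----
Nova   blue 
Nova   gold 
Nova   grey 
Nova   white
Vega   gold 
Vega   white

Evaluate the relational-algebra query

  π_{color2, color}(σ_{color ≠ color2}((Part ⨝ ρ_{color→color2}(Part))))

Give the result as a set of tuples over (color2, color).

ρ[color→color2]: schema becomes (pname, color2); tuples unchanged.
Joining Part and ρ_{color→color2}(Part) on pname yields {(Nova, blue, blue), (Nova, blue, gold), (Nova, blue, grey), (Nova, blue, white), (Nova, gold, blue), (Nova, gold, gold), (Nova, gold, grey), (Nova, gold, white), (Nova, grey, blue), (Nova, grey, gold), (Nova, grey, grey), (Nova, grey, white), (Nova, white, blue), (Nova, white, gold), (Nova, white, grey), (Nova, white, white), (Vega, gold, gold), (Vega, gold, white), (Vega, white, gold), (Vega, white, white)}.
Selection color ≠ color2: {(Nova, blue, gold), (Nova, blue, grey), (Nova, blue, white), (Nova, gold, blue), (Nova, gold, grey), (Nova, gold, white), (Nova, grey, blue), (Nova, grey, gold), (Nova, grey, white), (Nova, white, blue), (Nova, white, gold), (Nova, white, grey), (Vega, gold, white), (Vega, white, gold)}
Keep only column(s) color2, color (2 duplicate(s) eliminated): {(blue, gold), (blue, grey), (blue, white), (gold, blue), (gold, grey), (gold, white), (grey, blue), (grey, gold), (grey, white), (white, blue), (white, gold), (white, grey)}

{(blue, gold), (blue, grey), (blue, white), (gold, blue), (gold, grey), (gold, white), (grey, blue), (grey, gold), (grey, white), (white, blue), (white, gold), (white, grey)}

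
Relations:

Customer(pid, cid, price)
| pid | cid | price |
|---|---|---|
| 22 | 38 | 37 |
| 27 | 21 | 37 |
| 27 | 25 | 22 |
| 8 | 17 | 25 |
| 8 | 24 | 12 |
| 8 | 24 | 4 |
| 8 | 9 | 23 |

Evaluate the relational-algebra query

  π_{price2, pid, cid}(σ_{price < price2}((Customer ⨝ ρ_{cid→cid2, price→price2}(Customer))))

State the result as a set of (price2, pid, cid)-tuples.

{(12, 8, 24), (23, 8, 24), (25, 8, 24), (25, 8, 9), (37, 27, 25)}

ρ[cid→cid2, price→price2]: schema becomes (pid, cid2, price2); tuples unchanged.
Customer ⋈ ρ_{cid→cid2, price→price2}(Customer) (natural join on pid): {(22, 38, 37, 38, 37), (27, 21, 37, 21, 37), (27, 21, 37, 25, 22), (27, 25, 22, 21, 37), (27, 25, 22, 25, 22), (8, 17, 25, 17, 25), (8, 17, 25, 24, 12), (8, 17, 25, 24, 4), (8, 17, 25, 9, 23), (8, 24, 12, 17, 25), (8, 24, 12, 24, 12), (8, 24, 12, 24, 4), (8, 24, 12, 9, 23), (8, 24, 4, 17, 25), (8, 24, 4, 24, 12), (8, 24, 4, 24, 4), (8, 24, 4, 9, 23), (8, 9, 23, 17, 25), (8, 9, 23, 24, 12), (8, 9, 23, 24, 4), (8, 9, 23, 9, 23)}
σ[price < price2]: keep tuples satisfying price < price2 → {(27, 25, 22, 21, 37), (8, 24, 12, 17, 25), (8, 24, 12, 9, 23), (8, 24, 4, 17, 25), (8, 24, 4, 24, 12), (8, 24, 4, 9, 23), (8, 9, 23, 17, 25)}
π_{price2, pid, cid} gives {(12, 8, 24), (23, 8, 24), (25, 8, 24), (25, 8, 9), (37, 27, 25)} (2 duplicate(s) eliminated).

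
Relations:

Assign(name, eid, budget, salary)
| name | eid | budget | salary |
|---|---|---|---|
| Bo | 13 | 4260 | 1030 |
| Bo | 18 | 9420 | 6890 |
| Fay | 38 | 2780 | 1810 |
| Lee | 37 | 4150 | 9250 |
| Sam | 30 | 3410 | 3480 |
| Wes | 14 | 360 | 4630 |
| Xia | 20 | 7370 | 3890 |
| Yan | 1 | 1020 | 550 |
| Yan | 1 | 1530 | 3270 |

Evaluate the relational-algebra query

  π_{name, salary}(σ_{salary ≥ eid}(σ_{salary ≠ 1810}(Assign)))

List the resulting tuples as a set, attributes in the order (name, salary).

{(Bo, 1030), (Bo, 6890), (Lee, 9250), (Sam, 3480), (Wes, 4630), (Xia, 3890), (Yan, 3270), (Yan, 550)}

Selection salary ≠ 1810: {(Bo, 13, 4260, 1030), (Bo, 18, 9420, 6890), (Lee, 37, 4150, 9250), (Sam, 30, 3410, 3480), (Wes, 14, 360, 4630), (Xia, 20, 7370, 3890), (Yan, 1, 1020, 550), (Yan, 1, 1530, 3270)}
Selection salary ≥ eid: {(Bo, 13, 4260, 1030), (Bo, 18, 9420, 6890), (Lee, 37, 4150, 9250), (Sam, 30, 3410, 3480), (Wes, 14, 360, 4630), (Xia, 20, 7370, 3890), (Yan, 1, 1020, 550), (Yan, 1, 1530, 3270)}
Keep only column(s) name, salary: {(Bo, 1030), (Bo, 6890), (Lee, 9250), (Sam, 3480), (Wes, 4630), (Xia, 3890), (Yan, 3270), (Yan, 550)}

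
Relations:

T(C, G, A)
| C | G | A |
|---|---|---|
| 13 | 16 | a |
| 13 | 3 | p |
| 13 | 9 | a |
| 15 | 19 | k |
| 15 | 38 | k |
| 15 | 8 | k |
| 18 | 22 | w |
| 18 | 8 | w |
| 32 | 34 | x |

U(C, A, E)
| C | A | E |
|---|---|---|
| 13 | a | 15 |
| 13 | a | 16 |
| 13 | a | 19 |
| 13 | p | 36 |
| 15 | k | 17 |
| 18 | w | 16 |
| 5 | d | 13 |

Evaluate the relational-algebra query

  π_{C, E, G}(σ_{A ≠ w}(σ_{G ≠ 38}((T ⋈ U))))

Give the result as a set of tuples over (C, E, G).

{(13, 15, 16), (13, 15, 9), (13, 16, 16), (13, 16, 9), (13, 19, 16), (13, 19, 9), (13, 36, 3), (15, 17, 19), (15, 17, 8)}

T ⋈ U (natural join on C, A): {(13, 16, a, 15), (13, 16, a, 16), (13, 16, a, 19), (13, 3, p, 36), (13, 9, a, 15), (13, 9, a, 16), (13, 9, a, 19), (15, 19, k, 17), (15, 38, k, 17), (15, 8, k, 17), (18, 22, w, 16), (18, 8, w, 16)}
Filtering on G ≠ 38 leaves {(13, 16, a, 15), (13, 16, a, 16), (13, 16, a, 19), (13, 3, p, 36), (13, 9, a, 15), (13, 9, a, 16), (13, 9, a, 19), (15, 19, k, 17), (15, 8, k, 17), (18, 22, w, 16), (18, 8, w, 16)}.
Filtering on A ≠ w leaves {(13, 16, a, 15), (13, 16, a, 16), (13, 16, a, 19), (13, 3, p, 36), (13, 9, a, 15), (13, 9, a, 16), (13, 9, a, 19), (15, 19, k, 17), (15, 8, k, 17)}.
Projecting to C, E, G: {(13, 15, 16), (13, 15, 9), (13, 16, 16), (13, 16, 9), (13, 19, 16), (13, 19, 9), (13, 36, 3), (15, 17, 19), (15, 17, 8)}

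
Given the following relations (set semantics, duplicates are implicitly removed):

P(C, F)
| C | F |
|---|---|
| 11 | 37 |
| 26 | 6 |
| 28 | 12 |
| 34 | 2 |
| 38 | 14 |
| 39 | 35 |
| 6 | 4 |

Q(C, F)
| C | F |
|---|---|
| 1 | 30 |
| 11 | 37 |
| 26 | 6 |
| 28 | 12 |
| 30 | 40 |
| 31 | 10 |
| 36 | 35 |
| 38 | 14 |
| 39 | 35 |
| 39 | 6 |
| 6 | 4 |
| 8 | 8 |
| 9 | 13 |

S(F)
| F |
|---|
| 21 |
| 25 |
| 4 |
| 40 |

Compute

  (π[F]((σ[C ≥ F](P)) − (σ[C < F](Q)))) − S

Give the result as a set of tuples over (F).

{12, 14, 2, 35, 6}

Filtering on C ≥ F leaves {(26, 6), (28, 12), (34, 2), (38, 14), (39, 35), (6, 4)}.
Filtering on C < F leaves {(1, 30), (11, 37), (30, 40), (9, 13)}.
Set difference of the two operands is {(26, 6), (28, 12), (34, 2), (38, 14), (39, 35), (6, 4)}.
Projecting to F: {12, 14, 2, 35, 4, 6}
Set difference of the two operands is {12, 14, 2, 35, 6}.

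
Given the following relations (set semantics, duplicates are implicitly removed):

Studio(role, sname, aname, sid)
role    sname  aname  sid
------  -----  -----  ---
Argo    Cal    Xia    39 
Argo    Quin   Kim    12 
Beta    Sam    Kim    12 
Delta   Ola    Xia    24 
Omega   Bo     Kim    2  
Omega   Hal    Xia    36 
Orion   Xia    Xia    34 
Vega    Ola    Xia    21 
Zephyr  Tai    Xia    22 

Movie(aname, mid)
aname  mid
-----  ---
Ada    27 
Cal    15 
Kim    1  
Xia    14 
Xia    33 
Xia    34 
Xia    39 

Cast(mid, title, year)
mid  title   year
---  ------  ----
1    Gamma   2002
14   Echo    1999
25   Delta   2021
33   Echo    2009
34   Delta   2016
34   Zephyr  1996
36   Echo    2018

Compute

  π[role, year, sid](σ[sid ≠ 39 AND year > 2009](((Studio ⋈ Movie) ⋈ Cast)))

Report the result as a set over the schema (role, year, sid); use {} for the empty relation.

{(Delta, 2016, 24), (Omega, 2016, 36), (Orion, 2016, 34), (Vega, 2016, 21), (Zephyr, 2016, 22)}

Joining Studio and Movie on aname yields {(Argo, Cal, Xia, 39, 14), (Argo, Cal, Xia, 39, 33), (Argo, Cal, Xia, 39, 34), (Argo, Cal, Xia, 39, 39), (Argo, Quin, Kim, 12, 1), (Beta, Sam, Kim, 12, 1), (Delta, Ola, Xia, 24, 14), (Delta, Ola, Xia, 24, 33), (Delta, Ola, Xia, 24, 34), (Delta, Ola, Xia, 24, 39), (Omega, Bo, Kim, 2, 1), (Omega, Hal, Xia, 36, 14), (Omega, Hal, Xia, 36, 33), (Omega, Hal, Xia, 36, 34), (Omega, Hal, Xia, 36, 39), (Orion, Xia, Xia, 34, 14), (Orion, Xia, Xia, 34, 33), (Orion, Xia, Xia, 34, 34), (Orion, Xia, Xia, 34, 39), (Vega, Ola, Xia, 21, 14), (Vega, Ola, Xia, 21, 33), (Vega, Ola, Xia, 21, 34), (Vega, Ola, Xia, 21, 39), (Zephyr, Tai, Xia, 22, 14), (Zephyr, Tai, Xia, 22, 33), (Zephyr, Tai, Xia, 22, 34), (Zephyr, Tai, Xia, 22, 39)}.
Joining (Studio ⋈ Movie) and Cast on mid yields {(Argo, Cal, Xia, 39, 14, Echo, 1999), (Argo, Cal, Xia, 39, 33, Echo, 2009), (Argo, Cal, Xia, 39, 34, Delta, 2016), (Argo, Cal, Xia, 39, 34, Zephyr, 1996), (Argo, Quin, Kim, 12, 1, Gamma, 2002), (Beta, Sam, Kim, 12, 1, Gamma, 2002), (Delta, Ola, Xia, 24, 14, Echo, 1999), (Delta, Ola, Xia, 24, 33, Echo, 2009), (Delta, Ola, Xia, 24, 34, Delta, 2016), (Delta, Ola, Xia, 24, 34, Zephyr, 1996), (Omega, Bo, Kim, 2, 1, Gamma, 2002), (Omega, Hal, Xia, 36, 14, Echo, 1999), (Omega, Hal, Xia, 36, 33, Echo, 2009), (Omega, Hal, Xia, 36, 34, Delta, 2016), (Omega, Hal, Xia, 36, 34, Zephyr, 1996), (Orion, Xia, Xia, 34, 14, Echo, 1999), (Orion, Xia, Xia, 34, 33, Echo, 2009), (Orion, Xia, Xia, 34, 34, Delta, 2016), (Orion, Xia, Xia, 34, 34, Zephyr, 1996), (Vega, Ola, Xia, 21, 14, Echo, 1999), (Vega, Ola, Xia, 21, 33, Echo, 2009), (Vega, Ola, Xia, 21, 34, Delta, 2016), (Vega, Ola, Xia, 21, 34, Zephyr, 1996), (Zephyr, Tai, Xia, 22, 14, Echo, 1999), (Zephyr, Tai, Xia, 22, 33, Echo, 2009), (Zephyr, Tai, Xia, 22, 34, Delta, 2016), (Zephyr, Tai, Xia, 22, 34, Zephyr, 1996)}.
Selection sid ≠ 39 AND year > 2009: {(Delta, Ola, Xia, 24, 34, Delta, 2016), (Omega, Hal, Xia, 36, 34, Delta, 2016), (Orion, Xia, Xia, 34, 34, Delta, 2016), (Vega, Ola, Xia, 21, 34, Delta, 2016), (Zephyr, Tai, Xia, 22, 34, Delta, 2016)}
Projecting to role, year, sid: {(Delta, 2016, 24), (Omega, 2016, 36), (Orion, 2016, 34), (Vega, 2016, 21), (Zephyr, 2016, 22)}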